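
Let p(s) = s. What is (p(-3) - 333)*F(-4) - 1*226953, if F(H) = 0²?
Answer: -226953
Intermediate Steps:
F(H) = 0
(p(-3) - 333)*F(-4) - 1*226953 = (-3 - 333)*0 - 1*226953 = -336*0 - 226953 = 0 - 226953 = -226953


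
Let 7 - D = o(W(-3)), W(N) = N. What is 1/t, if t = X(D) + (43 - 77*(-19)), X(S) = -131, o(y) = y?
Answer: 1/1375 ≈ 0.00072727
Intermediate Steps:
D = 10 (D = 7 - 1*(-3) = 7 + 3 = 10)
t = 1375 (t = -131 + (43 - 77*(-19)) = -131 + (43 + 1463) = -131 + 1506 = 1375)
1/t = 1/1375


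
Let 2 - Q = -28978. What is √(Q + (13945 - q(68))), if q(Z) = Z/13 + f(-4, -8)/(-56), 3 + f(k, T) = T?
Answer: √5686671718/364 ≈ 207.17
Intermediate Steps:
Q = 28980 (Q = 2 - 1*(-28978) = 2 + 28978 = 28980)
f(k, T) = -3 + T
q(Z) = 11/56 + Z/13 (q(Z) = Z/13 + (-3 - 8)/(-56) = Z*(1/13) - 11*(-1/56) = Z/13 + 11/56 = 11/56 + Z/13)
√(Q + (13945 - q(68))) = √(28980 + (13945 - (11/56 + (1/13)*68))) = √(28980 + (13945 - (11/56 + 68/13))) = √(28980 + (13945 - 1*3951/728)) = √(28980 + (13945 - 3951/728)) = √(28980 + 10148009/728) = √(31245449/728) = √5686671718/364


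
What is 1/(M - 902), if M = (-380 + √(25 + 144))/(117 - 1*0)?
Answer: -117/105901 ≈ -0.0011048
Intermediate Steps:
M = -367/117 (M = (-380 + √169)/(117 + 0) = (-380 + 13)/117 = -367*1/117 = -367/117 ≈ -3.1368)
1/(M - 902) = 1/(-367/117 - 902) = 1/(-105901/117) = -117/105901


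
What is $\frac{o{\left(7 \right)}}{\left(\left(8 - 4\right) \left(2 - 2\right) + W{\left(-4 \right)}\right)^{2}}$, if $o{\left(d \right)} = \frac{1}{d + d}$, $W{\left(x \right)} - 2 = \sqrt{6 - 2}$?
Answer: $\frac{1}{224} \approx 0.0044643$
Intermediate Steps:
$W{\left(x \right)} = 4$ ($W{\left(x \right)} = 2 + \sqrt{6 - 2} = 2 + \sqrt{4} = 2 + 2 = 4$)
$o{\left(d \right)} = \frac{1}{2 d}$
$\frac{o{\left(7 \right)}}{\left(\left(8 - 4\right) \left(2 - 2\right) + W{\left(-4 \right)}\right)^{2}} = \frac{\frac{1}{2} \cdot \frac{1}{7}}{\left(\left(8 - 4\right) \left(2 - 2\right) + 4\right)^{2}} = \frac{\frac{1}{2} \cdot \frac{1}{7}}{\left(4 \cdot 0 + 4\right)^{2}} = \frac{1}{14 \left(0 + 4\right)^{2}} = \frac{1}{14 \cdot 4^{2}} = \frac{1}{14 \cdot 16} = \frac{1}{14} \cdot \frac{1}{16} = \frac{1}{224}$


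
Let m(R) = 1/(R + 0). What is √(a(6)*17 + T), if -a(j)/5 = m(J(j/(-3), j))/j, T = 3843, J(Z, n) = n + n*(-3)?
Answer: √553562/12 ≈ 62.001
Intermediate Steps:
J(Z, n) = -2*n (J(Z, n) = n - 3*n = -2*n)
m(R) = 1/R
a(j) = 5/(2*j²) (a(j) = -5/(((-2*j))*j) = -5*(-1/(2*j))/j = -(-5)/(2*j²) = 5/(2*j²))
√(a(6)*17 + T) = √(((5/2)/6²)*17 + 3843) = √(((5/2)*(1/36))*17 + 3843) = √((5/72)*17 + 3843) = √(85/72 + 3843) = √(276781/72) = √553562/12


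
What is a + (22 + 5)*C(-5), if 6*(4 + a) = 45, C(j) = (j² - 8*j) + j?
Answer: 3247/2 ≈ 1623.5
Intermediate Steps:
C(j) = j² - 7*j
a = 7/2 (a = -4 + (⅙)*45 = -4 + 15/2 = 7/2 ≈ 3.5000)
a + (22 + 5)*C(-5) = 7/2 + (22 + 5)*(-5*(-7 - 5)) = 7/2 + 27*(-5*(-12)) = 7/2 + 27*60 = 7/2 + 1620 = 3247/2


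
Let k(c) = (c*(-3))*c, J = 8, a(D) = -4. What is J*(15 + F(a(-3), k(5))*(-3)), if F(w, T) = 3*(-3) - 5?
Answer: 456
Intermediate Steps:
k(c) = -3*c² (k(c) = (-3*c)*c = -3*c²)
F(w, T) = -14 (F(w, T) = -9 - 5 = -14)
J*(15 + F(a(-3), k(5))*(-3)) = 8*(15 - 14*(-3)) = 8*(15 + 42) = 8*57 = 456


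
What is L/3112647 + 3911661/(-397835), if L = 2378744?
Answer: -11229272257427/1238319919245 ≈ -9.0681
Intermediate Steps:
L/3112647 + 3911661/(-397835) = 2378744/3112647 + 3911661/(-397835) = 2378744*(1/3112647) + 3911661*(-1/397835) = 2378744/3112647 - 3911661/397835 = -11229272257427/1238319919245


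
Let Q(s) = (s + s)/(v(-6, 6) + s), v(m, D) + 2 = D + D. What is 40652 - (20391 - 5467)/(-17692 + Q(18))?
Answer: 5034244888/123835 ≈ 40653.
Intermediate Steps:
v(m, D) = -2 + 2*D (v(m, D) = -2 + (D + D) = -2 + 2*D)
Q(s) = 2*s/(10 + s) (Q(s) = (s + s)/((-2 + 2*6) + s) = (2*s)/((-2 + 12) + s) = (2*s)/(10 + s) = 2*s/(10 + s))
40652 - (20391 - 5467)/(-17692 + Q(18)) = 40652 - (20391 - 5467)/(-17692 + 2*18/(10 + 18)) = 40652 - 14924/(-17692 + 2*18/28) = 40652 - 14924/(-17692 + 2*18*(1/28)) = 40652 - 14924/(-17692 + 9/7) = 40652 - 14924/(-123835/7) = 40652 - 14924*(-7)/123835 = 40652 - 1*(-104468/123835) = 40652 + 104468/123835 = 5034244888/123835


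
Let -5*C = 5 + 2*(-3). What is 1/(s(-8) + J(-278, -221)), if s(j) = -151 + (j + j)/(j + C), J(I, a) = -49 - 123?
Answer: -39/12517 ≈ -0.0031158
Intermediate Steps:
J(I, a) = -172
C = ⅕ (C = -(5 + 2*(-3))/5 = -(5 - 6)/5 = -⅕*(-1) = ⅕ ≈ 0.20000)
s(j) = -151 + 2*j/(⅕ + j) (s(j) = -151 + (j + j)/(j + ⅕) = -151 + (2*j)/(⅕ + j) = -151 + 2*j/(⅕ + j))
1/(s(-8) + J(-278, -221)) = 1/((-151 - 745*(-8))/(1 + 5*(-8)) - 172) = 1/((-151 + 5960)/(1 - 40) - 172) = 1/(5809/(-39) - 172) = 1/(-1/39*5809 - 172) = 1/(-5809/39 - 172) = 1/(-12517/39) = -39/12517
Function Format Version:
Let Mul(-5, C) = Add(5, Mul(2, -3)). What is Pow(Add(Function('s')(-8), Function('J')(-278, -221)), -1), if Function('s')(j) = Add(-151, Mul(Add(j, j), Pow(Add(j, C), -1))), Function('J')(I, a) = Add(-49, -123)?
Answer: Rational(-39, 12517) ≈ -0.0031158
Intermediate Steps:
Function('J')(I, a) = -172
C = Rational(1, 5) (C = Mul(Rational(-1, 5), Add(5, Mul(2, -3))) = Mul(Rational(-1, 5), Add(5, -6)) = Mul(Rational(-1, 5), -1) = Rational(1, 5) ≈ 0.20000)
Function('s')(j) = Add(-151, Mul(2, j, Pow(Add(Rational(1, 5), j), -1))) (Function('s')(j) = Add(-151, Mul(Add(j, j), Pow(Add(j, Rational(1, 5)), -1))) = Add(-151, Mul(Mul(2, j), Pow(Add(Rational(1, 5), j), -1))) = Add(-151, Mul(2, j, Pow(Add(Rational(1, 5), j), -1))))
Pow(Add(Function('s')(-8), Function('J')(-278, -221)), -1) = Pow(Add(Mul(Pow(Add(1, Mul(5, -8)), -1), Add(-151, Mul(-745, -8))), -172), -1) = Pow(Add(Mul(Pow(Add(1, -40), -1), Add(-151, 5960)), -172), -1) = Pow(Add(Mul(Pow(-39, -1), 5809), -172), -1) = Pow(Add(Mul(Rational(-1, 39), 5809), -172), -1) = Pow(Add(Rational(-5809, 39), -172), -1) = Pow(Rational(-12517, 39), -1) = Rational(-39, 12517)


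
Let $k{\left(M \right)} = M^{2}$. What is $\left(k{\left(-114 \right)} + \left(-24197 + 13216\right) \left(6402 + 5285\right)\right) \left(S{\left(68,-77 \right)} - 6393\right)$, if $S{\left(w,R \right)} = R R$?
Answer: $59541385264$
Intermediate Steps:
$S{\left(w,R \right)} = R^{2}$
$\left(k{\left(-114 \right)} + \left(-24197 + 13216\right) \left(6402 + 5285\right)\right) \left(S{\left(68,-77 \right)} - 6393\right) = \left(\left(-114\right)^{2} + \left(-24197 + 13216\right) \left(6402 + 5285\right)\right) \left(\left(-77\right)^{2} - 6393\right) = \left(12996 - 128334947\right) \left(5929 - 6393\right) = \left(12996 - 128334947\right) \left(-464\right) = \left(-128321951\right) \left(-464\right) = 59541385264$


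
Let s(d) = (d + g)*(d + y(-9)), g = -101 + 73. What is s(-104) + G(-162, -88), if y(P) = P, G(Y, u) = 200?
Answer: 15116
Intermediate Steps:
g = -28
s(d) = (-28 + d)*(-9 + d) (s(d) = (d - 28)*(d - 9) = (-28 + d)*(-9 + d))
s(-104) + G(-162, -88) = (252 + (-104)² - 37*(-104)) + 200 = (252 + 10816 + 3848) + 200 = 14916 + 200 = 15116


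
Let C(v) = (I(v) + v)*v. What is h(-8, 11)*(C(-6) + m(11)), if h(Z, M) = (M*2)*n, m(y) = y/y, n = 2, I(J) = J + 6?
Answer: 1628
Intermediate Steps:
I(J) = 6 + J
m(y) = 1
C(v) = v*(6 + 2*v) (C(v) = ((6 + v) + v)*v = (6 + 2*v)*v = v*(6 + 2*v))
h(Z, M) = 4*M (h(Z, M) = (M*2)*2 = (2*M)*2 = 4*M)
h(-8, 11)*(C(-6) + m(11)) = (4*11)*(2*(-6)*(3 - 6) + 1) = 44*(2*(-6)*(-3) + 1) = 44*(36 + 1) = 44*37 = 1628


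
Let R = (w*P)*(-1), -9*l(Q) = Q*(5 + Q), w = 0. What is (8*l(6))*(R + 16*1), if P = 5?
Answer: -2816/3 ≈ -938.67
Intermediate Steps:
l(Q) = -Q*(5 + Q)/9
R = 0 (R = (0*5)*(-1) = 0*(-1) = 0)
(8*l(6))*(R + 16*1) = (8*(-⅑*6*(5 + 6)))*(0 + 16*1) = (8*(-⅑*6*11))*(0 + 16) = (8*(-22/3))*16 = -176/3*16 = -2816/3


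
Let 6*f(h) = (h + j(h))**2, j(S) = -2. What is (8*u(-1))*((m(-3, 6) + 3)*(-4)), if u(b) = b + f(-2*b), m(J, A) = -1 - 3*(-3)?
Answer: 352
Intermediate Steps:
m(J, A) = 8 (m(J, A) = -1 + 9 = 8)
f(h) = (-2 + h)**2/6 (f(h) = (h - 2)**2/6 = (-2 + h)**2/6)
u(b) = b + (-2 - 2*b)**2/6
(8*u(-1))*((m(-3, 6) + 3)*(-4)) = (8*(-1 + 2*(1 - 1)**2/3))*((8 + 3)*(-4)) = (8*(-1 + (2/3)*0**2))*(11*(-4)) = (8*(-1 + (2/3)*0))*(-44) = (8*(-1 + 0))*(-44) = (8*(-1))*(-44) = -8*(-44) = 352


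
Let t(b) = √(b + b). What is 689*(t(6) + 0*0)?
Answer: 1378*√3 ≈ 2386.8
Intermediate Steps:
t(b) = √2*√b (t(b) = √(2*b) = √2*√b)
689*(t(6) + 0*0) = 689*(√2*√6 + 0*0) = 689*(2*√3 + 0) = 689*(2*√3) = 1378*√3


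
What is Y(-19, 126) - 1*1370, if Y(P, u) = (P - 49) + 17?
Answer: -1421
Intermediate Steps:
Y(P, u) = -32 + P (Y(P, u) = (-49 + P) + 17 = -32 + P)
Y(-19, 126) - 1*1370 = (-32 - 19) - 1*1370 = -51 - 1370 = -1421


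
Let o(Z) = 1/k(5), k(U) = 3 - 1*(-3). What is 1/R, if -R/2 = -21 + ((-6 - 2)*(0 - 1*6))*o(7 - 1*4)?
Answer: 1/26 ≈ 0.038462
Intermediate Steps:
k(U) = 6 (k(U) = 3 + 3 = 6)
o(Z) = ⅙ (o(Z) = 1/6 = ⅙)
R = 26 (R = -2*(-21 + ((-6 - 2)*(0 - 1*6))*(⅙)) = -2*(-21 - 8*(0 - 6)*(⅙)) = -2*(-21 - 8*(-6)*(⅙)) = -2*(-21 + 48*(⅙)) = -2*(-21 + 8) = -2*(-13) = 26)
1/R = 1/26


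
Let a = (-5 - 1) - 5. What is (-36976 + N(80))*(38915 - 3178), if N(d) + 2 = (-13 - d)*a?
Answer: -1284923835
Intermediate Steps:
a = -11 (a = -6 - 5 = -11)
N(d) = 141 + 11*d (N(d) = -2 + (-13 - d)*(-11) = -2 + (143 + 11*d) = 141 + 11*d)
(-36976 + N(80))*(38915 - 3178) = (-36976 + (141 + 11*80))*(38915 - 3178) = (-36976 + (141 + 880))*35737 = (-36976 + 1021)*35737 = -35955*35737 = -1284923835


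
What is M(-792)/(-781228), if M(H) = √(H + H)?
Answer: -3*I*√11/195307 ≈ -5.0945e-5*I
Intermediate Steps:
M(H) = √2*√H (M(H) = √(2*H) = √2*√H)
M(-792)/(-781228) = (√2*√(-792))/(-781228) = (√2*(6*I*√22))*(-1/781228) = (12*I*√11)*(-1/781228) = -3*I*√11/195307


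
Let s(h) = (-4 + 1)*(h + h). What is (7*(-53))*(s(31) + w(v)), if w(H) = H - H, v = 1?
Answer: 69006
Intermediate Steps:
s(h) = -6*h
w(H) = 0
(7*(-53))*(s(31) + w(v)) = (7*(-53))*(-6*31 + 0) = -371*(-186 + 0) = -371*(-186) = 69006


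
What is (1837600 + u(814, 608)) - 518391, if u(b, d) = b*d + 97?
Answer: 1814218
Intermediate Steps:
u(b, d) = 97 + b*d
(1837600 + u(814, 608)) - 518391 = (1837600 + (97 + 814*608)) - 518391 = (1837600 + (97 + 494912)) - 518391 = (1837600 + 495009) - 518391 = 2332609 - 518391 = 1814218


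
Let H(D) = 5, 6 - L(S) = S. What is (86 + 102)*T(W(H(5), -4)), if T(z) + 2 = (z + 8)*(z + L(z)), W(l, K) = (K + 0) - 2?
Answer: 1880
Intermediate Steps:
L(S) = 6 - S
W(l, K) = -2 + K (W(l, K) = K - 2 = -2 + K)
T(z) = 46 + 6*z (T(z) = -2 + (z + 8)*(z + (6 - z)) = -2 + (8 + z)*6 = -2 + (48 + 6*z) = 46 + 6*z)
(86 + 102)*T(W(H(5), -4)) = (86 + 102)*(46 + 6*(-2 - 4)) = 188*(46 + 6*(-6)) = 188*(46 - 36) = 188*10 = 1880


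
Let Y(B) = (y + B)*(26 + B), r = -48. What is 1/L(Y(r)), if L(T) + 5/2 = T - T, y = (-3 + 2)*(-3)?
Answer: -⅖ ≈ -0.40000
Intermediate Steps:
y = 3 (y = -1*(-3) = 3)
Y(B) = (3 + B)*(26 + B)
L(T) = -5/2 (L(T) = -5/2 + (T - T) = -5/2 + 0 = -5/2)
1/L(Y(r)) = 1/(-5/2) = -⅖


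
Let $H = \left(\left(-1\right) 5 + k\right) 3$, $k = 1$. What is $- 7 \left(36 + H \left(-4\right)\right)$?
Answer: $-588$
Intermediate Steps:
$H = -12$ ($H = \left(\left(-1\right) 5 + 1\right) 3 = \left(-5 + 1\right) 3 = \left(-4\right) 3 = -12$)
$- 7 \left(36 + H \left(-4\right)\right) = - 7 \left(36 - -48\right) = - 7 \left(36 + 48\right) = \left(-7\right) 84 = -588$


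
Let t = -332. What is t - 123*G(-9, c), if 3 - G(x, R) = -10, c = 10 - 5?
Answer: -1931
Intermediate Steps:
c = 5
G(x, R) = 13 (G(x, R) = 3 - 1*(-10) = 3 + 10 = 13)
t - 123*G(-9, c) = -332 - 123*13 = -332 - 1599 = -1931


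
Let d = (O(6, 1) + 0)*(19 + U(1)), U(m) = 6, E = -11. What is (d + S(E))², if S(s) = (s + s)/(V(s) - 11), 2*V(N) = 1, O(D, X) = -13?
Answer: 45981961/441 ≈ 1.0427e+5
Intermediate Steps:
V(N) = ½ (V(N) = (½)*1 = ½)
S(s) = -4*s/21 (S(s) = (s + s)/(½ - 11) = (2*s)/(-21/2) = (2*s)*(-2/21) = -4*s/21)
d = -325 (d = (-13 + 0)*(19 + 6) = -13*25 = -325)
(d + S(E))² = (-325 - 4/21*(-11))² = (-325 + 44/21)² = (-6781/21)² = 45981961/441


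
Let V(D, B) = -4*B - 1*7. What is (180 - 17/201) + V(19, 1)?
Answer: 33952/201 ≈ 168.92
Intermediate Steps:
V(D, B) = -7 - 4*B (V(D, B) = -4*B - 7 = -7 - 4*B)
(180 - 17/201) + V(19, 1) = (180 - 17/201) + (-7 - 4*1) = (180 - 17*1/201) + (-7 - 4) = (180 - 17/201) - 11 = 36163/201 - 11 = 33952/201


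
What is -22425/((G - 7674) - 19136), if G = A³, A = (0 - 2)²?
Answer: 22425/26746 ≈ 0.83844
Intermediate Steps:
A = 4 (A = (-2)² = 4)
G = 64 (G = 4³ = 64)
-22425/((G - 7674) - 19136) = -22425/((64 - 7674) - 19136) = -22425/(-7610 - 19136) = -22425/(-26746) = -22425*(-1/26746) = 22425/26746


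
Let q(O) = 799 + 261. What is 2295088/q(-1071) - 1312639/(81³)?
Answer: 304578116117/140831865 ≈ 2162.7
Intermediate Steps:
q(O) = 1060
2295088/q(-1071) - 1312639/(81³) = 2295088/1060 - 1312639/(81³) = 2295088*(1/1060) - 1312639/531441 = 573772/265 - 1312639*1/531441 = 573772/265 - 1312639/531441 = 304578116117/140831865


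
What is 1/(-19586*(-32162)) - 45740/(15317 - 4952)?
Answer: -5762553275863/1305834384036 ≈ -4.4129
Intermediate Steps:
1/(-19586*(-32162)) - 45740/(15317 - 4952) = -1/19586*(-1/32162) - 45740/10365 = 1/629924932 - 45740*1/10365 = 1/629924932 - 9148/2073 = -5762553275863/1305834384036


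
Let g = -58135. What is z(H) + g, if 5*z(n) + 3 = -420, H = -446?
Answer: -291098/5 ≈ -58220.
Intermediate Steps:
z(n) = -423/5 (z(n) = -⅗ + (⅕)*(-420) = -⅗ - 84 = -423/5)
z(H) + g = -423/5 - 58135 = -291098/5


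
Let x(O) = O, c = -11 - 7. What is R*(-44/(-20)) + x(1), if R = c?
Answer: -193/5 ≈ -38.600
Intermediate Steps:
c = -18
R = -18
R*(-44/(-20)) + x(1) = -(-792)/(-20) + 1 = -(-792)*(-1)/20 + 1 = -18*11/5 + 1 = -198/5 + 1 = -193/5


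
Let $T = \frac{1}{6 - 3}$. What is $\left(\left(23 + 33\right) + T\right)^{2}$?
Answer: $\frac{28561}{9} \approx 3173.4$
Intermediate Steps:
$T = \frac{1}{3} \approx 0.33333$
$\left(\left(23 + 33\right) + T\right)^{2} = \left(\left(23 + 33\right) + \frac{1}{3}\right)^{2} = \left(56 + \frac{1}{3}\right)^{2} = \left(\frac{169}{3}\right)^{2} = \frac{28561}{9}$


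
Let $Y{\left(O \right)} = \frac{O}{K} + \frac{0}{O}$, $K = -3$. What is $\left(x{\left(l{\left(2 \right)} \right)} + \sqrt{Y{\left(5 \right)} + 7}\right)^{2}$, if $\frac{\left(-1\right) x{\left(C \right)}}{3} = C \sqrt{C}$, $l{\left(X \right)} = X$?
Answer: $\frac{232}{3} - 16 \sqrt{6} \approx 38.141$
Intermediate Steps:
$Y{\left(O \right)} = - \frac{O}{3}$ ($Y{\left(O \right)} = \frac{O}{-3} + \frac{0}{O} = O \left(- \frac{1}{3}\right) + 0 = - \frac{O}{3} + 0 = - \frac{O}{3}$)
$x{\left(C \right)} = - 3 C^{\frac{3}{2}}$ ($x{\left(C \right)} = - 3 C \sqrt{C} = - 3 C^{\frac{3}{2}}$)
$\left(x{\left(l{\left(2 \right)} \right)} + \sqrt{Y{\left(5 \right)} + 7}\right)^{2} = \left(- 3 \cdot 2^{\frac{3}{2}} + \sqrt{\left(- \frac{1}{3}\right) 5 + 7}\right)^{2} = \left(- 3 \cdot 2 \sqrt{2} + \sqrt{- \frac{5}{3} + 7}\right)^{2} = \left(- 6 \sqrt{2} + \sqrt{\frac{16}{3}}\right)^{2} = \left(- 6 \sqrt{2} + \frac{4 \sqrt{3}}{3}\right)^{2}$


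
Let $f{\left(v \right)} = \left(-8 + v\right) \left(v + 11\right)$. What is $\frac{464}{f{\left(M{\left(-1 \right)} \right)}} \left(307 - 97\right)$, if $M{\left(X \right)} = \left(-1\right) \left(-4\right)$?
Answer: $-1624$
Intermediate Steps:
$M{\left(X \right)} = 4$
$f{\left(v \right)} = \left(-8 + v\right) \left(11 + v\right)$
$\frac{464}{f{\left(M{\left(-1 \right)} \right)}} \left(307 - 97\right) = \frac{464}{-88 + 4^{2} + 3 \cdot 4} \left(307 - 97\right) = \frac{464}{-88 + 16 + 12} \cdot 210 = \frac{464}{-60} \cdot 210 = 464 \left(- \frac{1}{60}\right) 210 = \left(- \frac{116}{15}\right) 210 = -1624$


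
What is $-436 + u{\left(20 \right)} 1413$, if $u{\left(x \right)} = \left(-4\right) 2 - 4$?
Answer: $-17392$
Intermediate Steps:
$u{\left(x \right)} = -12$ ($u{\left(x \right)} = -8 - 4 = -12$)
$-436 + u{\left(20 \right)} 1413 = -436 - 16956 = -17392$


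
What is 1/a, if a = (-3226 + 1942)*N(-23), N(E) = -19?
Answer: 1/24396 ≈ 4.0990e-5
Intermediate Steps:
a = 24396 (a = (-3226 + 1942)*(-19) = -1284*(-19) = 24396)
1/a = 1/24396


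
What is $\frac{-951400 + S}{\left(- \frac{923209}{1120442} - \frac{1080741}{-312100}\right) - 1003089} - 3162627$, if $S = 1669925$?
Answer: $- \frac{554676224925841985774803}{175384608837955589} \approx -3.1626 \cdot 10^{6}$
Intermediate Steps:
$\frac{-951400 + S}{\left(- \frac{923209}{1120442} - \frac{1080741}{-312100}\right) - 1003089} - 3162627 = \frac{-951400 + 1669925}{\left(- \frac{923209}{1120442} - \frac{1080741}{-312100}\right) - 1003089} - 3162627 = \frac{718525}{\left(\left(-923209\right) \frac{1}{1120442} - - \frac{1080741}{312100}\right) - 1003089} - 3162627 = \frac{718525}{\left(- \frac{923209}{1120442} + \frac{1080741}{312100}\right) - 1003089} - 3162627 = \frac{718525}{\frac{461387039311}{174844974100} - 1003089} - 3162627 = \frac{718525}{- \frac{175384608837955589}{174844974100}} - 3162627 = 718525 \left(- \frac{174844974100}{175384608837955589}\right) - 3162627 = - \frac{125630485015202500}{175384608837955589} - 3162627 = - \frac{554676224925841985774803}{175384608837955589}$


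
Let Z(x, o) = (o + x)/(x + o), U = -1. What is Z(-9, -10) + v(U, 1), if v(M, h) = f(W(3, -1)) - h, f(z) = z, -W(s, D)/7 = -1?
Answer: 7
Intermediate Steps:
W(s, D) = 7 (W(s, D) = -7*(-1) = 7)
v(M, h) = 7 - h
Z(x, o) = 1 (Z(x, o) = (o + x)/(o + x) = 1)
Z(-9, -10) + v(U, 1) = 1 + (7 - 1*1) = 1 + (7 - 1) = 1 + 6 = 7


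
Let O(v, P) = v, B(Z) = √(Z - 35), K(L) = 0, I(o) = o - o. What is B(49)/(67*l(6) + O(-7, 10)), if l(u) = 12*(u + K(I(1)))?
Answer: √14/4817 ≈ 0.00077676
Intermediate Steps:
I(o) = 0
B(Z) = √(-35 + Z)
l(u) = 12*u (l(u) = 12*(u + 0) = 12*u)
B(49)/(67*l(6) + O(-7, 10)) = √(-35 + 49)/(67*(12*6) - 7) = √14/(67*72 - 7) = √14/(4824 - 7) = √14/4817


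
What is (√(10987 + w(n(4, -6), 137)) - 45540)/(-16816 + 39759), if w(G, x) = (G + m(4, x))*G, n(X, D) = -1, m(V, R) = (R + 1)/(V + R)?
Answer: -45540/22943 + √24270330/1078321 ≈ -1.9804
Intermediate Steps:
m(V, R) = (1 + R)/(R + V)
w(G, x) = G*(G + (1 + x)/(4 + x)) (w(G, x) = (G + (1 + x)/(x + 4))*G = (G + (1 + x)/(4 + x))*G = G*(G + (1 + x)/(4 + x)))
(√(10987 + w(n(4, -6), 137)) - 45540)/(-16816 + 39759) = (√(10987 - (1 + 137 - (4 + 137))/(4 + 137)) - 45540)/(-16816 + 39759) = (√(10987 - 1*(1 + 137 - 1*141)/141) - 45540)/22943 = (√(10987 - 1*1/141*(1 + 137 - 141)) - 45540)*(1/22943) = (√(10987 - 1*1/141*(-3)) - 45540)*(1/22943) = (√(10987 + 1/47) - 45540)*(1/22943) = (√(516390/47) - 45540)*(1/22943) = (√24270330/47 - 45540)*(1/22943) = (-45540 + √24270330/47)*(1/22943) = -45540/22943 + √24270330/1078321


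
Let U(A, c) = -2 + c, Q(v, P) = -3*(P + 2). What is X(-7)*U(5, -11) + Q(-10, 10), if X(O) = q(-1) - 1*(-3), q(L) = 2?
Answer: -101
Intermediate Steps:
Q(v, P) = -6 - 3*P (Q(v, P) = -3*(2 + P) = -6 - 3*P)
X(O) = 5 (X(O) = 2 - 1*(-3) = 2 + 3 = 5)
X(-7)*U(5, -11) + Q(-10, 10) = 5*(-2 - 11) + (-6 - 3*10) = 5*(-13) + (-6 - 30) = -65 - 36 = -101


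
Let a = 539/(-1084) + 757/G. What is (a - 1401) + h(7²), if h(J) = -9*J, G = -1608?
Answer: -803106481/435768 ≈ -1843.0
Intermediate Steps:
a = -421825/435768 (a = 539/(-1084) + 757/(-1608) = 539*(-1/1084) + 757*(-1/1608) = -539/1084 - 757/1608 = -421825/435768 ≈ -0.96800)
(a - 1401) + h(7²) = (-421825/435768 - 1401) - 9*7² = -610932793/435768 - 9*49 = -610932793/435768 - 441 = -803106481/435768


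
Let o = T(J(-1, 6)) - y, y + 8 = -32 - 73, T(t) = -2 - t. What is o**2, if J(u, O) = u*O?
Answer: 13689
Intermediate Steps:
J(u, O) = O*u
y = -113 (y = -8 + (-32 - 73) = -8 - 105 = -113)
o = 117 (o = (-2 - 6*(-1)) - 1*(-113) = (-2 - 1*(-6)) + 113 = (-2 + 6) + 113 = 4 + 113 = 117)
o**2 = 117**2 = 13689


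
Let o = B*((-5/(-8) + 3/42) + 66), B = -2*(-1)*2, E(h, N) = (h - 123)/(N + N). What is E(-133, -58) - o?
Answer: -107419/406 ≈ -264.58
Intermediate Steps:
E(h, N) = (-123 + h)/(2*N) (E(h, N) = (-123 + h)/((2*N)) = (-123 + h)*(1/(2*N)) = (-123 + h)/(2*N))
B = 4 (B = 2*2 = 4)
o = 3735/14 (o = 4*((-5/(-8) + 3/42) + 66) = 4*((-5*(-1/8) + 3*(1/42)) + 66) = 4*((5/8 + 1/14) + 66) = 4*(39/56 + 66) = 4*(3735/56) = 3735/14 ≈ 266.79)
E(-133, -58) - o = (1/2)*(-123 - 133)/(-58) - 1*3735/14 = (1/2)*(-1/58)*(-256) - 3735/14 = 64/29 - 3735/14 = -107419/406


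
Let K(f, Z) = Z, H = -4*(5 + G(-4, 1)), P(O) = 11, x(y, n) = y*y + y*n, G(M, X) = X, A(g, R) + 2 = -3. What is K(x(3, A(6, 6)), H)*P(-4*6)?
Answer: -264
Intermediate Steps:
A(g, R) = -5 (A(g, R) = -2 - 3 = -5)
x(y, n) = y² + n*y
H = -24 (H = -4*(5 + 1) = -4*6 = -24)
K(x(3, A(6, 6)), H)*P(-4*6) = -24*11 = -264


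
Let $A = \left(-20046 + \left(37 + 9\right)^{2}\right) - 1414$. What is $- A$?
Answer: $19344$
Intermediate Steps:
$A = -19344$ ($A = \left(-20046 + 46^{2}\right) - 1414 = \left(-20046 + 2116\right) - 1414 = -17930 - 1414 = -19344$)
$- A = \left(-1\right) \left(-19344\right) = 19344$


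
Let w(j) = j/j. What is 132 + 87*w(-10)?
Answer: 219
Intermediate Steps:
w(j) = 1
132 + 87*w(-10) = 132 + 87*1 = 132 + 87 = 219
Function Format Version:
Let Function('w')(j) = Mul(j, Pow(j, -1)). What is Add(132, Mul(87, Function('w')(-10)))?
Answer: 219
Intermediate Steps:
Function('w')(j) = 1
Add(132, Mul(87, Function('w')(-10))) = Add(132, Mul(87, 1)) = Add(132, 87) = 219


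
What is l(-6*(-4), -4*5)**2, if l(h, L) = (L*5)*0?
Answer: 0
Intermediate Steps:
l(h, L) = 0 (l(h, L) = (5*L)*0 = 0)
l(-6*(-4), -4*5)**2 = 0**2 = 0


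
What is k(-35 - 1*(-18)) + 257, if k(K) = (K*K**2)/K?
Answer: 546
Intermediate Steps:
k(K) = K**2 (k(K) = K**3/K = K**2)
k(-35 - 1*(-18)) + 257 = (-35 - 1*(-18))**2 + 257 = (-35 + 18)**2 + 257 = (-17)**2 + 257 = 289 + 257 = 546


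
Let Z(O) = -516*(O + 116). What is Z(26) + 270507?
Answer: 197235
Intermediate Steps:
Z(O) = -59856 - 516*O (Z(O) = -516*(116 + O) = -59856 - 516*O)
Z(26) + 270507 = (-59856 - 516*26) + 270507 = (-59856 - 13416) + 270507 = -73272 + 270507 = 197235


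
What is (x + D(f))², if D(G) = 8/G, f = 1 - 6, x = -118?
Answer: 357604/25 ≈ 14304.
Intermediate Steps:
f = -5
(x + D(f))² = (-118 + 8/(-5))² = (-118 + 8*(-⅕))² = (-118 - 8/5)² = (-598/5)² = 357604/25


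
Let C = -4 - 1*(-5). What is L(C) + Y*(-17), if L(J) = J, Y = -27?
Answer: 460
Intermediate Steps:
C = 1 (C = -4 + 5 = 1)
L(C) + Y*(-17) = 1 - 27*(-17) = 1 + 459 = 460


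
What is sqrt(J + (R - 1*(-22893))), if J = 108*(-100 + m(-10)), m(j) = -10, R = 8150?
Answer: sqrt(19163) ≈ 138.43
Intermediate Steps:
J = -11880 (J = 108*(-100 - 10) = 108*(-110) = -11880)
sqrt(J + (R - 1*(-22893))) = sqrt(-11880 + (8150 - 1*(-22893))) = sqrt(-11880 + (8150 + 22893)) = sqrt(-11880 + 31043) = sqrt(19163)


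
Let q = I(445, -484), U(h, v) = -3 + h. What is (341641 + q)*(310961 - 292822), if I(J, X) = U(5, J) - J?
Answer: 6188990522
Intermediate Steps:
I(J, X) = 2 - J (I(J, X) = (-3 + 5) - J = 2 - J)
q = -443 (q = 2 - 1*445 = 2 - 445 = -443)
(341641 + q)*(310961 - 292822) = (341641 - 443)*(310961 - 292822) = 341198*18139 = 6188990522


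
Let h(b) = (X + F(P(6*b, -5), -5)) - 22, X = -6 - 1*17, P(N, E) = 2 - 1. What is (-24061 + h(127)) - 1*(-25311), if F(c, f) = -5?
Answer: 1200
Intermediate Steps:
P(N, E) = 1
X = -23 (X = -6 - 17 = -23)
h(b) = -50 (h(b) = (-23 - 5) - 22 = -28 - 22 = -50)
(-24061 + h(127)) - 1*(-25311) = (-24061 - 50) - 1*(-25311) = -24111 + 25311 = 1200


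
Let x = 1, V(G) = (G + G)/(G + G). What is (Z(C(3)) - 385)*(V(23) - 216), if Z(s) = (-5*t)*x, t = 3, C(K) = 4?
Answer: 86000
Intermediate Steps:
V(G) = 1 (V(G) = (2*G)/((2*G)) = (2*G)*(1/(2*G)) = 1)
Z(s) = -15 (Z(s) = -5*3*1 = -15*1 = -15)
(Z(C(3)) - 385)*(V(23) - 216) = (-15 - 385)*(1 - 216) = -400*(-215) = 86000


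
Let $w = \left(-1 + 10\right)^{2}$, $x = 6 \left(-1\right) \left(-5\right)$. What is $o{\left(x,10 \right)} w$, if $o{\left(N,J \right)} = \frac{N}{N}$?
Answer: $81$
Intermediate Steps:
$x = 30$ ($x = \left(-6\right) \left(-5\right) = 30$)
$o{\left(N,J \right)} = 1$
$w = 81$ ($w = 9^{2} = 81$)
$o{\left(x,10 \right)} w = 1 \cdot 81 = 81$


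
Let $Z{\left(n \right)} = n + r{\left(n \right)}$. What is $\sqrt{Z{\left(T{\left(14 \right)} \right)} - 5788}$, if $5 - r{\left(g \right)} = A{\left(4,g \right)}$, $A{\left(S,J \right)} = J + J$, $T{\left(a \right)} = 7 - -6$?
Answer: $6 i \sqrt{161} \approx 76.131 i$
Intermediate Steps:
$T{\left(a \right)} = 13$ ($T{\left(a \right)} = 7 + 6 = 13$)
$A{\left(S,J \right)} = 2 J$
$r{\left(g \right)} = 5 - 2 g$
$Z{\left(n \right)} = 5 - n$ ($Z{\left(n \right)} = n - \left(-5 + 2 n\right) = 5 - n$)
$\sqrt{Z{\left(T{\left(14 \right)} \right)} - 5788} = \sqrt{\left(5 - 13\right) - 5788} = \sqrt{-8 - 5788} = \sqrt{-5796} = 6 i \sqrt{161}$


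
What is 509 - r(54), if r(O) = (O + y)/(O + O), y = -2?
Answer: 13730/27 ≈ 508.52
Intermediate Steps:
r(O) = (-2 + O)/(2*O) (r(O) = (O - 2)/(O + O) = (-2 + O)/((2*O)) = (-2 + O)*(1/(2*O)) = (-2 + O)/(2*O))
509 - r(54) = 509 - (-2 + 54)/(2*54) = 509 - 52/(2*54) = 509 - 1*13/27 = 509 - 13/27 = 13730/27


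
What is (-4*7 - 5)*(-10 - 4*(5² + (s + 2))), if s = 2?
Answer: 4158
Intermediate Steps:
(-4*7 - 5)*(-10 - 4*(5² + (s + 2))) = (-4*7 - 5)*(-10 - 4*(5² + (2 + 2))) = (-28 - 5)*(-10 - 4*(25 + 4)) = -33*(-10 - 4*29) = -33*(-10 - 116) = -33*(-126) = 4158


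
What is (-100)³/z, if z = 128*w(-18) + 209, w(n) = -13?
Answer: 200000/291 ≈ 687.29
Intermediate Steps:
z = -1455 (z = 128*(-13) + 209 = -1664 + 209 = -1455)
(-100)³/z = (-100)³/(-1455) = -1000000*(-1/1455) = 200000/291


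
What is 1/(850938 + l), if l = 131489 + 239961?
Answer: 1/1222388 ≈ 8.1807e-7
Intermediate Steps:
l = 371450
1/(850938 + l) = 1/(850938 + 371450) = 1/1222388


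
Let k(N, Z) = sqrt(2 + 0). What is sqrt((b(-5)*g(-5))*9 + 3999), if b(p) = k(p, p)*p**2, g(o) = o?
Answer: sqrt(3999 - 1125*sqrt(2)) ≈ 49.071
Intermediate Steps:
k(N, Z) = sqrt(2)
b(p) = sqrt(2)*p**2
sqrt((b(-5)*g(-5))*9 + 3999) = sqrt(((sqrt(2)*(-5)**2)*(-5))*9 + 3999) = sqrt(((sqrt(2)*25)*(-5))*9 + 3999) = sqrt(((25*sqrt(2))*(-5))*9 + 3999) = sqrt(-125*sqrt(2)*9 + 3999) = sqrt(-1125*sqrt(2) + 3999) = sqrt(3999 - 1125*sqrt(2))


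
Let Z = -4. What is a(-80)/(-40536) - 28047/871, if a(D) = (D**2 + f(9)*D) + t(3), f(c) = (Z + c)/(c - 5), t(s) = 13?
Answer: -1142411815/35306856 ≈ -32.357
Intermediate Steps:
f(c) = (-4 + c)/(-5 + c) (f(c) = (-4 + c)/(c - 5) = (-4 + c)/(-5 + c))
a(D) = 13 + D**2 + 5*D/4 (a(D) = (D**2 + ((-4 + 9)/(-5 + 9))*D) + 13 = (D**2 + (5/4)*D) + 13 = (D**2 + ((1/4)*5)*D) + 13 = (D**2 + 5*D/4) + 13 = 13 + D**2 + 5*D/4)
a(-80)/(-40536) - 28047/871 = (13 + (-80)**2 + (5/4)*(-80))/(-40536) - 28047/871 = (13 + 6400 - 100)*(-1/40536) - 28047*1/871 = 6313*(-1/40536) - 28047/871 = -6313/40536 - 28047/871 = -1142411815/35306856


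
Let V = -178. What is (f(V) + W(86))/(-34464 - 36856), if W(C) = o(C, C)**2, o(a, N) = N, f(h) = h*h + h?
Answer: -19451/35660 ≈ -0.54546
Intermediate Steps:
f(h) = h + h**2 (f(h) = h**2 + h = h + h**2)
W(C) = C**2
(f(V) + W(86))/(-34464 - 36856) = (-178*(1 - 178) + 86**2)/(-34464 - 36856) = (-178*(-177) + 7396)/(-71320) = (31506 + 7396)*(-1/71320) = 38902*(-1/71320) = -19451/35660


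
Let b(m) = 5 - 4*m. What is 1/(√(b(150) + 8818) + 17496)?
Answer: 5832/102033931 - √8223/306101793 ≈ 5.6861e-5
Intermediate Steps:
1/(√(b(150) + 8818) + 17496) = 1/(√((5 - 4*150) + 8818) + 17496) = 1/(√((5 - 600) + 8818) + 17496) = 1/(√(-595 + 8818) + 17496) = 1/(√8223 + 17496) = 1/(17496 + √8223)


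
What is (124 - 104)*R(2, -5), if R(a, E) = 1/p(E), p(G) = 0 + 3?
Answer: 20/3 ≈ 6.6667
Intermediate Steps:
p(G) = 3
R(a, E) = ⅓ (R(a, E) = 1/3 = ⅓)
(124 - 104)*R(2, -5) = (124 - 104)*(⅓) = 20*(⅓) = 20/3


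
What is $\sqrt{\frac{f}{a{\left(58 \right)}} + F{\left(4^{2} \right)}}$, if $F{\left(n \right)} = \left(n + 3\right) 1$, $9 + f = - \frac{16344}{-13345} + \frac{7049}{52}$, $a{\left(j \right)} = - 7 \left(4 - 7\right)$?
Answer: $\frac{\sqrt{27179304580545}}{1040910} \approx 5.0085$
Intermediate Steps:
$a{\left(j \right)} = 21$ ($a{\left(j \right)} = \left(-7\right) \left(-3\right) = 21$)
$f = \frac{88673333}{693940}$ ($f = -9 + \left(- \frac{16344}{-13345} + \frac{7049}{52}\right) = -9 + \left(\left(-16344\right) \left(- \frac{1}{13345}\right) + 7049 \cdot \frac{1}{52}\right) = -9 + \left(\frac{16344}{13345} + \frac{7049}{52}\right) = -9 + \frac{94918793}{693940} = \frac{88673333}{693940} \approx 127.78$)
$F{\left(n \right)} = 3 + n$ ($F{\left(n \right)} = \left(3 + n\right) 1 = 3 + n$)
$\sqrt{\frac{f}{a{\left(58 \right)}} + F{\left(4^{2} \right)}} = \sqrt{\frac{88673333}{693940 \cdot 21} + \left(3 + 4^{2}\right)} = \sqrt{\frac{88673333}{693940} \cdot \frac{1}{21} + \left(3 + 16\right)} = \sqrt{\frac{12667619}{2081820} + 19} = \sqrt{\frac{52222199}{2081820}} = \frac{\sqrt{27179304580545}}{1040910}$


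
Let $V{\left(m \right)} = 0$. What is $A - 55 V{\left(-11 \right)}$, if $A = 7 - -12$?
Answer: $19$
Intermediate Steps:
$A = 19$ ($A = 7 + 12 = 19$)
$A - 55 V{\left(-11 \right)} = 19 - 0 = 19 + 0 = 19$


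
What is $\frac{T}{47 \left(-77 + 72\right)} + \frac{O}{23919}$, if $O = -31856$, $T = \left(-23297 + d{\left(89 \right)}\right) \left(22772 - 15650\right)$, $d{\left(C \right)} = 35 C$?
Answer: $\frac{3438018777316}{5620965} \approx 6.1164 \cdot 10^{5}$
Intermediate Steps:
$T = -143736204$ ($T = \left(-23297 + 35 \cdot 89\right) \left(22772 - 15650\right) = \left(-23297 + 3115\right) 7122 = \left(-20182\right) 7122 = -143736204$)
$\frac{T}{47 \left(-77 + 72\right)} + \frac{O}{23919} = - \frac{143736204}{47 \left(-77 + 72\right)} - \frac{31856}{23919} = - \frac{143736204}{47 \left(-5\right)} - \frac{31856}{23919} = - \frac{143736204}{-235} - \frac{31856}{23919} = \left(-143736204\right) \left(- \frac{1}{235}\right) - \frac{31856}{23919} = \frac{143736204}{235} - \frac{31856}{23919} = \frac{3438018777316}{5620965}$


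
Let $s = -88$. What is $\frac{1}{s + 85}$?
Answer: $- \frac{1}{3} \approx -0.33333$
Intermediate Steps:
$\frac{1}{s + 85} = \frac{1}{-88 + 85} = \frac{1}{-3} = - \frac{1}{3}$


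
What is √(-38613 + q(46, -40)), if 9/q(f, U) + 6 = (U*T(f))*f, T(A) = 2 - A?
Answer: I*√253052229900522/80954 ≈ 196.5*I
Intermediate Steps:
q(f, U) = 9/(-6 + U*f*(2 - f)) (q(f, U) = 9/(-6 + (U*(2 - f))*f) = 9/(-6 + U*f*(2 - f)))
√(-38613 + q(46, -40)) = √(-38613 - 9/(6 - 40*46*(-2 + 46))) = √(-38613 - 9/(6 - 40*46*44)) = √(-38613 - 9/(6 - 80960)) = √(-38613 - 9/(-80954)) = √(-38613 - 9*(-1/80954)) = √(-38613 + 9/80954) = √(-3125876793/80954) = I*√253052229900522/80954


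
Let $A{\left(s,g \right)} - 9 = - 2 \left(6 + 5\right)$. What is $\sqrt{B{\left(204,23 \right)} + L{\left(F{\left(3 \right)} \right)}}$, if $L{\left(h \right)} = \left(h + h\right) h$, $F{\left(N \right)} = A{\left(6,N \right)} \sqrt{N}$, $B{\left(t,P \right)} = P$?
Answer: $\sqrt{1037} \approx 32.203$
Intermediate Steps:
$A{\left(s,g \right)} = -13$ ($A{\left(s,g \right)} = 9 - 2 \left(6 + 5\right) = 9 - 22 = -13$)
$F{\left(N \right)} = - 13 \sqrt{N}$
$L{\left(h \right)} = 2 h^{2}$ ($L{\left(h \right)} = 2 h h = 2 h^{2}$)
$\sqrt{B{\left(204,23 \right)} + L{\left(F{\left(3 \right)} \right)}} = \sqrt{23 + 2 \left(- 13 \sqrt{3}\right)^{2}} = \sqrt{23 + 2 \cdot 507} = \sqrt{23 + 1014} = \sqrt{1037}$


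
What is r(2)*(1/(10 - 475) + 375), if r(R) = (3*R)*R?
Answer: 697496/155 ≈ 4500.0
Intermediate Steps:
r(R) = 3*R²
r(2)*(1/(10 - 475) + 375) = (3*2²)*(1/(10 - 475) + 375) = (3*4)*(1/(-465) + 375) = 12*(-1/465 + 375) = 12*(174374/465) = 697496/155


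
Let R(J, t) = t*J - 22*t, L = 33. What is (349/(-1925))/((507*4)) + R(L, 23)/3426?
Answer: 54805057/743042300 ≈ 0.073758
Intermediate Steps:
R(J, t) = -22*t + J*t (R(J, t) = J*t - 22*t = -22*t + J*t)
(349/(-1925))/((507*4)) + R(L, 23)/3426 = (349/(-1925))/((507*4)) + (23*(-22 + 33))/3426 = (349*(-1/1925))/2028 + (23*11)*(1/3426) = -349/1925*1/2028 + 253*(1/3426) = -349/3903900 + 253/3426 = 54805057/743042300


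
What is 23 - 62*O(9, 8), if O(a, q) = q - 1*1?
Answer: -411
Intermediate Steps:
O(a, q) = -1 + q (O(a, q) = q - 1 = -1 + q)
23 - 62*O(9, 8) = 23 - 62*(-1 + 8) = 23 - 62*7 = 23 - 434 = -411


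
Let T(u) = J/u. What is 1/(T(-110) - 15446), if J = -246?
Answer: -55/849407 ≈ -6.4751e-5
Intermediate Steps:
T(u) = -246/u
1/(T(-110) - 15446) = 1/(-246/(-110) - 15446) = 1/(-246*(-1/110) - 15446) = 1/(123/55 - 15446) = 1/(-849407/55) = -55/849407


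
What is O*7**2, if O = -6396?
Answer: -313404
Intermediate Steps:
O*7**2 = -6396*7**2 = -6396*49 = -313404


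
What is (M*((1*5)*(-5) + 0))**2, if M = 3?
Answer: 5625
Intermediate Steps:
(M*((1*5)*(-5) + 0))**2 = (3*((1*5)*(-5) + 0))**2 = (3*(5*(-5) + 0))**2 = (3*(-25 + 0))**2 = (3*(-25))**2 = (-75)**2 = 5625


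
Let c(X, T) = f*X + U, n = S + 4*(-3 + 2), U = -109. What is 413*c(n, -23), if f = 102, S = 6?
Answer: 39235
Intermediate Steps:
n = 2 (n = 6 + 4*(-3 + 2) = 6 + 4*(-1) = 6 - 4 = 2)
c(X, T) = -109 + 102*X (c(X, T) = 102*X - 109 = -109 + 102*X)
413*c(n, -23) = 413*(-109 + 102*2) = 413*(-109 + 204) = 413*95 = 39235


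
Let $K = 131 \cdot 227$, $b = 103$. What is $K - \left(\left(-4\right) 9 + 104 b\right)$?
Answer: $19061$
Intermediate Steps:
$K = 29737$
$K - \left(\left(-4\right) 9 + 104 b\right) = 29737 - \left(\left(-4\right) 9 + 104 \cdot 103\right) = 29737 - \left(-36 + 10712\right) = 29737 - 10676 = 19061$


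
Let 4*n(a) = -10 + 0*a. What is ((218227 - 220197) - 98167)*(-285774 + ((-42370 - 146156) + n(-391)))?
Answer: 94990458885/2 ≈ 4.7495e+10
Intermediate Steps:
n(a) = -5/2 (n(a) = (-10 + 0*a)/4 = (-10 + 0)/4 = (1/4)*(-10) = -5/2)
((218227 - 220197) - 98167)*(-285774 + ((-42370 - 146156) + n(-391))) = ((218227 - 220197) - 98167)*(-285774 + ((-42370 - 146156) - 5/2)) = (-1970 - 98167)*(-285774 + (-188526 - 5/2)) = -100137*(-285774 - 377057/2) = -100137*(-948605/2) = 94990458885/2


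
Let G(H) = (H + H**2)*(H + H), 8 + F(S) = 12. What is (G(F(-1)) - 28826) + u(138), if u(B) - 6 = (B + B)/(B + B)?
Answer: -28659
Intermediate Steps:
F(S) = 4 (F(S) = -8 + 12 = 4)
u(B) = 7 (u(B) = 6 + (B + B)/(B + B) = 6 + (2*B)/((2*B)) = 6 + (2*B)*(1/(2*B)) = 6 + 1 = 7)
G(H) = 2*H*(H + H**2) (G(H) = (H + H**2)*(2*H) = 2*H*(H + H**2))
(G(F(-1)) - 28826) + u(138) = (2*4**2*(1 + 4) - 28826) + 7 = (2*16*5 - 28826) + 7 = (160 - 28826) + 7 = -28666 + 7 = -28659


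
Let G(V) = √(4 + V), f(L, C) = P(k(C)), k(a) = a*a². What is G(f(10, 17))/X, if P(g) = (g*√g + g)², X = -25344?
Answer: -√(118612014070 + 820677346*√17)/25344 ≈ -13.782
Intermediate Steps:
k(a) = a³
P(g) = (g + g^(3/2))² (P(g) = (g^(3/2) + g)² = (g + g^(3/2))²)
f(L, C) = (C³ + (C³)^(3/2))²
G(f(10, 17))/X = √(4 + (17³ + (17³)^(3/2))²)/(-25344) = √(4 + (4913 + 4913^(3/2))²)*(-1/25344) = √(4 + (4913 + 83521*√17)²)*(-1/25344) = -√(4 + (4913 + 83521*√17)²)/25344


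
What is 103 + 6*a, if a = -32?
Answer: -89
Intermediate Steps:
103 + 6*a = 103 + 6*(-32) = 103 - 192 = -89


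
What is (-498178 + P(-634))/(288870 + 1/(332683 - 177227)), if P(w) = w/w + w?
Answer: -77543162816/44906574721 ≈ -1.7268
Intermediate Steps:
P(w) = 1 + w
(-498178 + P(-634))/(288870 + 1/(332683 - 177227)) = (-498178 + (1 - 634))/(288870 + 1/(332683 - 177227)) = (-498178 - 633)/(288870 + 1/155456) = -498811/(288870 + 1/155456) = -498811/44906574721/155456 = -498811*155456/44906574721 = -77543162816/44906574721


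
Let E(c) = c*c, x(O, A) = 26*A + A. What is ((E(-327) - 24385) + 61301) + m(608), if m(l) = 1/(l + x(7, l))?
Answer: 2448817281/17024 ≈ 1.4385e+5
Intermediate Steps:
x(O, A) = 27*A
E(c) = c**2
m(l) = 1/(28*l) (m(l) = 1/(l + 27*l) = 1/(28*l))
((E(-327) - 24385) + 61301) + m(608) = (((-327)**2 - 24385) + 61301) + (1/28)/608 = ((106929 - 24385) + 61301) + (1/28)*(1/608) = (82544 + 61301) + 1/17024 = 143845 + 1/17024 = 2448817281/17024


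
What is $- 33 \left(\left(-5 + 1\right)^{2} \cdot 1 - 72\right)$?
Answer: $1848$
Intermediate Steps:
$- 33 \left(\left(-5 + 1\right)^{2} \cdot 1 - 72\right) = - 33 \left(\left(-4\right)^{2} \cdot 1 - 72\right) = - 33 \left(16 \cdot 1 - 72\right) = - 33 \left(16 - 72\right) = \left(-33\right) \left(-56\right) = 1848$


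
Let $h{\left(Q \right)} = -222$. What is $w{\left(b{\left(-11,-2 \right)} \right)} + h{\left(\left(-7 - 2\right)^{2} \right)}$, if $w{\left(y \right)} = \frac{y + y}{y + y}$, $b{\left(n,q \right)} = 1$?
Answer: $-221$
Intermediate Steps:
$w{\left(y \right)} = 1$ ($w{\left(y \right)} = \frac{2 y}{2 y} = 2 y \frac{1}{2 y} = 1$)
$w{\left(b{\left(-11,-2 \right)} \right)} + h{\left(\left(-7 - 2\right)^{2} \right)} = 1 - 222 = -221$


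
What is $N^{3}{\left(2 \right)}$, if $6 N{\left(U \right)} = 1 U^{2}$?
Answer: $\frac{8}{27} \approx 0.2963$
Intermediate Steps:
$N{\left(U \right)} = \frac{U^{2}}{6}$ ($N{\left(U \right)} = \frac{1 U^{2}}{6} = \frac{U^{2}}{6}$)
$N^{3}{\left(2 \right)} = \left(\frac{2^{2}}{6}\right)^{3} = \left(\frac{1}{6} \cdot 4\right)^{3} = \left(\frac{2}{3}\right)^{3} = \frac{8}{27}$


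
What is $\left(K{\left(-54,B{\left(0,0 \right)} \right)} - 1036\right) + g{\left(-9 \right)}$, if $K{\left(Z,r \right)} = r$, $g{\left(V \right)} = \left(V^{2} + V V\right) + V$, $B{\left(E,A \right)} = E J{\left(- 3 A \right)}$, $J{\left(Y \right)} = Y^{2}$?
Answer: $-883$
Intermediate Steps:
$B{\left(E,A \right)} = 9 E A^{2}$ ($B{\left(E,A \right)} = E \left(- 3 A\right)^{2} = E 9 A^{2} = 9 E A^{2}$)
$g{\left(V \right)} = V + 2 V^{2}$ ($g{\left(V \right)} = \left(V^{2} + V^{2}\right) + V = 2 V^{2} + V = V + 2 V^{2}$)
$\left(K{\left(-54,B{\left(0,0 \right)} \right)} - 1036\right) + g{\left(-9 \right)} = \left(9 \cdot 0 \cdot 0^{2} - 1036\right) - 9 \left(1 + 2 \left(-9\right)\right) = \left(9 \cdot 0 \cdot 0 - 1036\right) - 9 \left(1 - 18\right) = \left(0 - 1036\right) - -153 = -1036 + 153 = -883$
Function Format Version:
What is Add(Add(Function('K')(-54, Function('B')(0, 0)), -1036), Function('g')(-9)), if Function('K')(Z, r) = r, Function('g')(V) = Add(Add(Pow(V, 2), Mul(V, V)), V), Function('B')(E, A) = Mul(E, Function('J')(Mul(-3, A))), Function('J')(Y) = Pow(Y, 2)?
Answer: -883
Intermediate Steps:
Function('B')(E, A) = Mul(9, E, Pow(A, 2)) (Function('B')(E, A) = Mul(E, Pow(Mul(-3, A), 2)) = Mul(E, Mul(9, Pow(A, 2))) = Mul(9, E, Pow(A, 2)))
Function('g')(V) = Add(V, Mul(2, Pow(V, 2))) (Function('g')(V) = Add(Add(Pow(V, 2), Pow(V, 2)), V) = Add(Mul(2, Pow(V, 2)), V) = Add(V, Mul(2, Pow(V, 2))))
Add(Add(Function('K')(-54, Function('B')(0, 0)), -1036), Function('g')(-9)) = Add(Add(Mul(9, 0, Pow(0, 2)), -1036), Mul(-9, Add(1, Mul(2, -9)))) = Add(Add(Mul(9, 0, 0), -1036), Mul(-9, Add(1, -18))) = Add(Add(0, -1036), Mul(-9, -17)) = Add(-1036, 153) = -883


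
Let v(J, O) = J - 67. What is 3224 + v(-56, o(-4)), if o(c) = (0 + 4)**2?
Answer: 3101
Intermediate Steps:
o(c) = 16 (o(c) = 4**2 = 16)
v(J, O) = -67 + J
3224 + v(-56, o(-4)) = 3224 + (-67 - 56) = 3224 - 123 = 3101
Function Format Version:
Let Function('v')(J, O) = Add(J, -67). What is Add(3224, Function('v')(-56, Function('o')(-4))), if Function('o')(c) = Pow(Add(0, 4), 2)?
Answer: 3101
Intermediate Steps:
Function('o')(c) = 16 (Function('o')(c) = Pow(4, 2) = 16)
Function('v')(J, O) = Add(-67, J)
Add(3224, Function('v')(-56, Function('o')(-4))) = Add(3224, Add(-67, -56)) = Add(3224, -123) = 3101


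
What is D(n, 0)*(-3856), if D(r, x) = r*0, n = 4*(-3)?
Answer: 0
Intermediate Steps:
n = -12
D(r, x) = 0
D(n, 0)*(-3856) = 0*(-3856) = 0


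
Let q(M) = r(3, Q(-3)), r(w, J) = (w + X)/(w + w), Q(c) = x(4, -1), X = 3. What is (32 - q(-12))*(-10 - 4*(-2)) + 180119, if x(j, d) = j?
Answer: 180057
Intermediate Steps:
Q(c) = 4
r(w, J) = (3 + w)/(2*w) (r(w, J) = (w + 3)/(w + w) = (3 + w)/((2*w)) = (3 + w)*(1/(2*w)) = (3 + w)/(2*w))
q(M) = 1 (q(M) = (½)*(3 + 3)/3 = (½)*(⅓)*6 = 1)
(32 - q(-12))*(-10 - 4*(-2)) + 180119 = (32 - 1*1)*(-10 - 4*(-2)) + 180119 = (32 - 1)*(-10 + 8) + 180119 = 31*(-2) + 180119 = -62 + 180119 = 180057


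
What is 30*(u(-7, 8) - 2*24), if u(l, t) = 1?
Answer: -1410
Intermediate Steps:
30*(u(-7, 8) - 2*24) = 30*(1 - 2*24) = 30*(1 - 48) = 30*(-47) = -1410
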